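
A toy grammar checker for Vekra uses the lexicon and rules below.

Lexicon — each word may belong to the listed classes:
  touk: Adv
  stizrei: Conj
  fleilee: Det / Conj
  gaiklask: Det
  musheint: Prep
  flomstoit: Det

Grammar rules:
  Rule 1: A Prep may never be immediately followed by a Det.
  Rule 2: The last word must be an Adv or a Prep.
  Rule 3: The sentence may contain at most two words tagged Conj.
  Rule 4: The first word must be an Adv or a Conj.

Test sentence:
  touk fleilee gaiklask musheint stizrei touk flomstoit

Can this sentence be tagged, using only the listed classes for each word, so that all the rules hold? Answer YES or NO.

Candidates per position — 1:touk {Adv}; 2:fleilee {Det,Conj}; 3:gaiklask {Det}; 4:musheint {Prep}; 5:stizrei {Conj}; 6:touk {Adv}; 7:flomstoit {Det}.
Rule 2 cannot be satisfied by any choice of tags from the lexicon.
So there is no consistent tagging.

NO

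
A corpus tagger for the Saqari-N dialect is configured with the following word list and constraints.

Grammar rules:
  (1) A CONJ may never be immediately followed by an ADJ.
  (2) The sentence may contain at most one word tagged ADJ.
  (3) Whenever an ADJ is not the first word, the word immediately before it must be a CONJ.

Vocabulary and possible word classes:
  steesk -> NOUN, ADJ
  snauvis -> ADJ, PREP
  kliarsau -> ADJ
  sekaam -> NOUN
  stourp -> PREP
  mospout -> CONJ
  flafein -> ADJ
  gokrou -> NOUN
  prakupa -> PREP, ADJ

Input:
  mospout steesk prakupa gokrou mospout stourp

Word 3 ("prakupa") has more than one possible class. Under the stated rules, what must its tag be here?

Candidates per position — 1:mospout {CONJ}; 2:steesk {NOUN,ADJ}; 3:prakupa {PREP,ADJ}; 4:gokrou {NOUN}; 5:mospout {CONJ}; 6:stourp {PREP}.
If word 2 were ADJ, no tagging could satisfy rule 1; so word 2 is NOUN.
If word 3 were ADJ, no tagging could satisfy rule 3; so word 3 is PREP.
The only consistent sequence is: CONJ NOUN PREP NOUN CONJ PREP.
Rule-by-rule: rule 1 satisfied; rule 2 satisfied; rule 3 satisfied.

PREP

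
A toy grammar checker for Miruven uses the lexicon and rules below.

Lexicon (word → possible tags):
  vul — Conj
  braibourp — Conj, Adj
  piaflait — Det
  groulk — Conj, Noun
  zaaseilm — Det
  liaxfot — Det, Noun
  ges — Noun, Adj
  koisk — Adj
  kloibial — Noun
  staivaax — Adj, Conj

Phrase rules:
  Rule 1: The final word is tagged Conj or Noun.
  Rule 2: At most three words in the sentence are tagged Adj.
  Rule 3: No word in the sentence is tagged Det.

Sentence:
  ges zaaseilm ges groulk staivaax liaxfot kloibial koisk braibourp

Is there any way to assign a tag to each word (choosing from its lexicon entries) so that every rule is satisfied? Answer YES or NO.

Candidates per position — 1:ges {Noun,Adj}; 2:zaaseilm {Det}; 3:ges {Noun,Adj}; 4:groulk {Conj,Noun}; 5:staivaax {Adj,Conj}; 6:liaxfot {Det,Noun}; 7:kloibial {Noun}; 8:koisk {Adj}; 9:braibourp {Conj,Adj}.
Rule 3 cannot be satisfied by any choice of tags from the lexicon.
So there is no consistent tagging.

NO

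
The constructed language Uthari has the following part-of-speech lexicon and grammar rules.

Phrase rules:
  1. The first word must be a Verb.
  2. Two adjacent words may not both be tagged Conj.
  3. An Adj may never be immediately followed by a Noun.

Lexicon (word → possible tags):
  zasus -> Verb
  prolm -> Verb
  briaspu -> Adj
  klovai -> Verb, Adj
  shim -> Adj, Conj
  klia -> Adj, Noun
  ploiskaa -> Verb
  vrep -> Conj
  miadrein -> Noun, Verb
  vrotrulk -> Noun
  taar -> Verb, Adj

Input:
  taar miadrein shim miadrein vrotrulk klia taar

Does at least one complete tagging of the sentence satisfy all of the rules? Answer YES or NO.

YES

Candidates per position — 1:taar {Verb,Adj}; 2:miadrein {Noun,Verb}; 3:shim {Adj,Conj}; 4:miadrein {Noun,Verb}; 5:vrotrulk {Noun}; 6:klia {Adj,Noun}; 7:taar {Verb,Adj}.
One satisfying assignment: Verb Verb Conj Verb Noun Adj Adj.
Check: rule 1 satisfied; rule 2 satisfied; rule 3 satisfied.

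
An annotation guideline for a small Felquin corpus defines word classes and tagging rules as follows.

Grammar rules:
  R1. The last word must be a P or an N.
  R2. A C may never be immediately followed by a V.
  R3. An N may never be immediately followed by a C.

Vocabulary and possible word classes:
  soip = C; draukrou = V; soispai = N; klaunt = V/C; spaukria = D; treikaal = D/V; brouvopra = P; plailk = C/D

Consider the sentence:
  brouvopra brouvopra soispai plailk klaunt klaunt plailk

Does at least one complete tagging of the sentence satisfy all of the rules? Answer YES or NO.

NO

Candidates per position — 1:brouvopra {P}; 2:brouvopra {P}; 3:soispai {N}; 4:plailk {C,D}; 5:klaunt {V,C}; 6:klaunt {V,C}; 7:plailk {C,D}.
Rule 1 cannot be satisfied by any choice of tags from the lexicon.
So there is no consistent tagging.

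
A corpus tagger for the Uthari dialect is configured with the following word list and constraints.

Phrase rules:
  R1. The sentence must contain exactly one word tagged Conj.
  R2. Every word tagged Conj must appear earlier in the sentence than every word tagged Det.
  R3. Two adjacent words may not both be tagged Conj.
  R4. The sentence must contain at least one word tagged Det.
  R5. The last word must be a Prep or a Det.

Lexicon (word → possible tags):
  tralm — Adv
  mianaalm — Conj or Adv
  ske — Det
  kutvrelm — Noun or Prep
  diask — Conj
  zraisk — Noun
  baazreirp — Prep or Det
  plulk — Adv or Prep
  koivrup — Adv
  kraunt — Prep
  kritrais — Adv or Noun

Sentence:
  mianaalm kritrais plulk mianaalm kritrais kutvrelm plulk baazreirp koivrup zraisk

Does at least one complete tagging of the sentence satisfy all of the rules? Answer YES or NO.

NO

Candidates per position — 1:mianaalm {Conj,Adv}; 2:kritrais {Adv,Noun}; 3:plulk {Adv,Prep}; 4:mianaalm {Conj,Adv}; 5:kritrais {Adv,Noun}; 6:kutvrelm {Noun,Prep}; 7:plulk {Adv,Prep}; 8:baazreirp {Prep,Det}; 9:koivrup {Adv}; 10:zraisk {Noun}.
Rule 5 cannot be satisfied by any choice of tags from the lexicon.
So there is no consistent tagging.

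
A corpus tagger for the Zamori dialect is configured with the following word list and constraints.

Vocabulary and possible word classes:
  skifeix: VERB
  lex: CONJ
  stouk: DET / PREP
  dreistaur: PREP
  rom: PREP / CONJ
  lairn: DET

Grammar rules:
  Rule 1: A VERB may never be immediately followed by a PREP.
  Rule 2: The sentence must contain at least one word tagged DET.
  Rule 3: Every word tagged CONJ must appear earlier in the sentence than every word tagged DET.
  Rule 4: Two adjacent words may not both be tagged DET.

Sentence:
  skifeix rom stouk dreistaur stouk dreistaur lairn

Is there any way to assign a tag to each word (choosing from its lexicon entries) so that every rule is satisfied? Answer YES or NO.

Candidates per position — 1:skifeix {VERB}; 2:rom {PREP,CONJ}; 3:stouk {DET,PREP}; 4:dreistaur {PREP}; 5:stouk {DET,PREP}; 6:dreistaur {PREP}; 7:lairn {DET}.
One satisfying assignment: VERB CONJ PREP PREP PREP PREP DET.
Rule-by-rule: rule 1 satisfied; rule 2 satisfied; rule 3 satisfied; rule 4 satisfied.

YES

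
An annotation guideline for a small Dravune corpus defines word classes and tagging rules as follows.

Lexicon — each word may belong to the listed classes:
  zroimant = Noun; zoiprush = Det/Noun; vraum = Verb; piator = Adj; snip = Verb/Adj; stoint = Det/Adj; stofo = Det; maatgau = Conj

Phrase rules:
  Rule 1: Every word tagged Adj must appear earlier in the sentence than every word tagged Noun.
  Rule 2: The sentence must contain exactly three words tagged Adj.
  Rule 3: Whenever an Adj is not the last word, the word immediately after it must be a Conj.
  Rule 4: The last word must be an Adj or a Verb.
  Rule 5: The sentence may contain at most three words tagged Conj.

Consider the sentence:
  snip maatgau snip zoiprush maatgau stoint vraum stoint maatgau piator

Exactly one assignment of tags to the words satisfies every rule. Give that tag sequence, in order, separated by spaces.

Candidates per position — 1:snip {Verb,Adj}; 2:maatgau {Conj}; 3:snip {Verb,Adj}; 4:zoiprush {Det,Noun}; 5:maatgau {Conj}; 6:stoint {Det,Adj}; 7:vraum {Verb}; 8:stoint {Det,Adj}; 9:maatgau {Conj}; 10:piator {Adj}.
Position 3: tagging it Adj would leave rule 3 unsatisfiable, so it must be Verb.
Position 4: tagging it Noun would leave rule 1 unsatisfiable, so it must be Det.
Position 6: tagging it Adj would leave rule 3 unsatisfiable, so it must be Det.
Position 8: tagging it Det would leave rule 2 unsatisfiable, so it must be Adj.
Position 1: tagging it Verb would leave rule 2 unsatisfiable, so it must be Adj.
The only consistent sequence is: Adj Conj Verb Det Conj Det Verb Adj Conj Adj.
Check: rule 1 satisfied; rule 2 satisfied; rule 3 satisfied; rule 4 satisfied; rule 5 satisfied.

Adj Conj Verb Det Conj Det Verb Adj Conj Adj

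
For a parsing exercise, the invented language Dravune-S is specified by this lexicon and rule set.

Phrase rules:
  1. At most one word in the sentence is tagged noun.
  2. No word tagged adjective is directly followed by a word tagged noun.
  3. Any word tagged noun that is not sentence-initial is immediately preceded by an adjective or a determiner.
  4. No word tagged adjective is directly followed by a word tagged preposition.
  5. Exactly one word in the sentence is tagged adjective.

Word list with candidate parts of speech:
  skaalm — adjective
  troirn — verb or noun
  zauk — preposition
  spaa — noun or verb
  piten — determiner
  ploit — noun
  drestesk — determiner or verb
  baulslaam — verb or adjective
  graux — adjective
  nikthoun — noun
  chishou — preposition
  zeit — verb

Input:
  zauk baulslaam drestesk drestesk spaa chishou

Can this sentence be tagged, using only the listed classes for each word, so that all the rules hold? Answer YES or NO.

Candidates per position — 1:zauk {preposition}; 2:baulslaam {verb,adjective}; 3:drestesk {determiner,verb}; 4:drestesk {determiner,verb}; 5:spaa {noun,verb}; 6:chishou {preposition}.
One satisfying assignment: preposition adjective determiner determiner verb preposition.
Checking: rule 1 holds; rule 2 holds; rule 3 holds; rule 4 holds; rule 5 holds.

YES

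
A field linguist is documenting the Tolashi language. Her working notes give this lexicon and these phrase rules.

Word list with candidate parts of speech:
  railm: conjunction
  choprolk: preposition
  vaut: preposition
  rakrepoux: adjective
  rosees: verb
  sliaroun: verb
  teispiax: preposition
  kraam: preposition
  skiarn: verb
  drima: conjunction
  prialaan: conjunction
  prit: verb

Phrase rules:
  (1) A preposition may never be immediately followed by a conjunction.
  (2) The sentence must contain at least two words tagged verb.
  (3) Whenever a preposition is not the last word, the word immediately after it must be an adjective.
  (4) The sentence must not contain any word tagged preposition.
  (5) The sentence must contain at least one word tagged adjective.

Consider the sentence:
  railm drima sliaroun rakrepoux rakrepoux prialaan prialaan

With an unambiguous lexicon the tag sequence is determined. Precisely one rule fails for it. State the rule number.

2

Fixed tagging: conjunction conjunction verb adjective adjective conjunction conjunction.
Checking each rule: R1 ✓, R2 ✗, R3 ✓, R4 ✓, R5 ✓.
Only rule 2 fails.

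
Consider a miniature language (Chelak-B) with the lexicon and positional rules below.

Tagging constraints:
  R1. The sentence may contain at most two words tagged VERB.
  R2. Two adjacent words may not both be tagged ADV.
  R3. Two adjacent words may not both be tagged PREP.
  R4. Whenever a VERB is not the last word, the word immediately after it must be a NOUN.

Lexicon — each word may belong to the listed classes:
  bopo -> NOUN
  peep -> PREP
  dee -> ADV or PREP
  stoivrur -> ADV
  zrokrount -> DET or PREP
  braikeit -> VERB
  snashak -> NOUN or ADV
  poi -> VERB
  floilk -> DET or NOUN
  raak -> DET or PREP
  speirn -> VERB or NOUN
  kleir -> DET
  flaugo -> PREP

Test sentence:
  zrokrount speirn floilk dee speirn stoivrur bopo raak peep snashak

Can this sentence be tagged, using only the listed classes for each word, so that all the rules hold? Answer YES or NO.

Candidates per position — 1:zrokrount {DET,PREP}; 2:speirn {VERB,NOUN}; 3:floilk {DET,NOUN}; 4:dee {ADV,PREP}; 5:speirn {VERB,NOUN}; 6:stoivrur {ADV}; 7:bopo {NOUN}; 8:raak {DET,PREP}; 9:peep {PREP}; 10:snashak {NOUN,ADV}.
One satisfying assignment: DET NOUN DET ADV NOUN ADV NOUN DET PREP NOUN.
Rule-by-rule: rule 1 holds; rule 2 holds; rule 3 holds; rule 4 holds.

YES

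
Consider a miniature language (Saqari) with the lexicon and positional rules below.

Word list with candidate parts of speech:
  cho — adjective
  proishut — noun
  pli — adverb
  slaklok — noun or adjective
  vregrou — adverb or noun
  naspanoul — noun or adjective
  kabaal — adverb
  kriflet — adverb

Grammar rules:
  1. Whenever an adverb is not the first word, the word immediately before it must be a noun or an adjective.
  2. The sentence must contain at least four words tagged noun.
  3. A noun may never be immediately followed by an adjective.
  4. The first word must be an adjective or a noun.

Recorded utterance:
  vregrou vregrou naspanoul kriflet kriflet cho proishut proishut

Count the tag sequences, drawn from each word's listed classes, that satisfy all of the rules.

0

Candidates per position — 1:vregrou {adverb,noun}; 2:vregrou {adverb,noun}; 3:naspanoul {noun,adjective}; 4:kriflet {adverb}; 5:kriflet {adverb}; 6:cho {adjective}; 7:proishut {noun}; 8:proishut {noun}.
There are 8 candidate sequences in total.
Rule 1 cannot be satisfied by any choice of tags from the lexicon.
So there is no consistent tagging.
Count = 0.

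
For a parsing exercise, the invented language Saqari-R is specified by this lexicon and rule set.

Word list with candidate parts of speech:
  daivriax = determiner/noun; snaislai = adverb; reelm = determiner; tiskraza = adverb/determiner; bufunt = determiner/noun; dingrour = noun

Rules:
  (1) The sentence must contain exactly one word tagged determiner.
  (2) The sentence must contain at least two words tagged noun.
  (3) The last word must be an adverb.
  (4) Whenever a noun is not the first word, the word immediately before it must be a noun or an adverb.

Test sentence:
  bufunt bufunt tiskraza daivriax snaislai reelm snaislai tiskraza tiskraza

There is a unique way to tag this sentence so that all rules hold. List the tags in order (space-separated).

noun noun adverb noun adverb determiner adverb adverb adverb

Candidates per position — 1:bufunt {determiner,noun}; 2:bufunt {determiner,noun}; 3:tiskraza {adverb,determiner}; 4:daivriax {determiner,noun}; 5:snaislai {adverb}; 6:reelm {determiner}; 7:snaislai {adverb}; 8:tiskraza {adverb,determiner}; 9:tiskraza {adverb,determiner}.
If word 1 were determiner, no tagging could satisfy rule 1; so word 1 is noun.
If word 2 were determiner, no tagging could satisfy rule 1; so word 2 is noun.
If word 3 were determiner, no tagging could satisfy rule 1; so word 3 is adverb.
If word 4 were determiner, no tagging could satisfy rule 1; so word 4 is noun.
If word 8 were determiner, no tagging could satisfy rule 1; so word 8 is adverb.
If word 9 were determiner, no tagging could satisfy rule 1; so word 9 is adverb.
That leaves exactly one tagging: noun noun adverb noun adverb determiner adverb adverb adverb.
Verifying each rule — rule 1 ✓; rule 2 ✓; rule 3 ✓; rule 4 ✓.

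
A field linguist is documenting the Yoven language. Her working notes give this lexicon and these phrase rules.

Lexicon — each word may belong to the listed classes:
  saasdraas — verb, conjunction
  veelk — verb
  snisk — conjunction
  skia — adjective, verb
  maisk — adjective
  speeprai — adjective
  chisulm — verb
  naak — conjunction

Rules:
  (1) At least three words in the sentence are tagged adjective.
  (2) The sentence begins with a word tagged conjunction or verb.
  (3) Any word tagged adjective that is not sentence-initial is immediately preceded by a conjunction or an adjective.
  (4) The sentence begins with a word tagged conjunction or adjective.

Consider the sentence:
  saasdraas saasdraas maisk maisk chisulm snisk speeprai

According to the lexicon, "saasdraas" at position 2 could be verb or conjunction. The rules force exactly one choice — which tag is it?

conjunction

Candidates per position — 1:saasdraas {verb,conjunction}; 2:saasdraas {verb,conjunction}; 3:maisk {adjective}; 4:maisk {adjective}; 5:chisulm {verb}; 6:snisk {conjunction}; 7:speeprai {adjective}.
Position 1: verb is ruled out by rule 4; that leaves conjunction.
Position 2: verb is ruled out by rule 3; that leaves conjunction.
The only consistent sequence is: conjunction conjunction adjective adjective verb conjunction adjective.
Rule-by-rule: rule 1 ok; rule 2 ok; rule 3 ok; rule 4 ok.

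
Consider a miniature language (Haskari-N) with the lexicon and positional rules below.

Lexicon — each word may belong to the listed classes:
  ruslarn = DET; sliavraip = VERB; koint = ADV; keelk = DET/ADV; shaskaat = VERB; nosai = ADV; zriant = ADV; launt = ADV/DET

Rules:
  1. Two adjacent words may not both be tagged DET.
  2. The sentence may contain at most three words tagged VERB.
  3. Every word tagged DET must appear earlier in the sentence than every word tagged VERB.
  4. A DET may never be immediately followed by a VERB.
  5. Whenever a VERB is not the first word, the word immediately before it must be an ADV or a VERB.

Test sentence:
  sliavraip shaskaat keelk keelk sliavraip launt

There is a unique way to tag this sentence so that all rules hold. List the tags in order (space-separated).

Candidates per position — 1:sliavraip {VERB}; 2:shaskaat {VERB}; 3:keelk {DET,ADV}; 4:keelk {DET,ADV}; 5:sliavraip {VERB}; 6:launt {ADV,DET}.
Position 3: tagging it DET would leave rule 3 unsatisfiable, so it must be ADV.
Position 4: tagging it DET would leave rule 3 unsatisfiable, so it must be ADV.
Position 6: tagging it DET would leave rule 3 unsatisfiable, so it must be ADV.
That leaves exactly one tagging: VERB VERB ADV ADV VERB ADV.
Verifying each rule — rule 1 holds; rule 2 holds; rule 3 holds; rule 4 holds; rule 5 holds.

VERB VERB ADV ADV VERB ADV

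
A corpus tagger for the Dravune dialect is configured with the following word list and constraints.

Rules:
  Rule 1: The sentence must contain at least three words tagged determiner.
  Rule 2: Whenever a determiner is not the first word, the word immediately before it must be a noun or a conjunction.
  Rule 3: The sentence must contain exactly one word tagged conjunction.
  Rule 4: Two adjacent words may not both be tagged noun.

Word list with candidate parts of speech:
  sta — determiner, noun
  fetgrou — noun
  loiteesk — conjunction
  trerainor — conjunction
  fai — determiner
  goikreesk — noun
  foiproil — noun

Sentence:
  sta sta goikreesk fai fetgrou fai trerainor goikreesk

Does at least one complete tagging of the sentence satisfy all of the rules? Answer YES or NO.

Candidates per position — 1:sta {determiner,noun}; 2:sta {determiner,noun}; 3:goikreesk {noun}; 4:fai {determiner}; 5:fetgrou {noun}; 6:fai {determiner}; 7:trerainor {conjunction}; 8:goikreesk {noun}.
One satisfying assignment: noun determiner noun determiner noun determiner conjunction noun.
Check: rule 1 holds; rule 2 holds; rule 3 holds; rule 4 holds.

YES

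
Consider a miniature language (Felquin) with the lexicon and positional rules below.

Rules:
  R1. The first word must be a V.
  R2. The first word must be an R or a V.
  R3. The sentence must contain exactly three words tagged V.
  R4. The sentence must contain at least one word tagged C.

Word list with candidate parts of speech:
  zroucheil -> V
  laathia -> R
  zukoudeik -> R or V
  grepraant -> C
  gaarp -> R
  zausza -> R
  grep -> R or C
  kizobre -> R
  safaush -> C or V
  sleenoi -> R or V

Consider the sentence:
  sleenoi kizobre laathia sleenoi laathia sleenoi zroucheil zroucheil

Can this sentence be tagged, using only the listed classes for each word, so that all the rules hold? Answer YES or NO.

NO

Candidates per position — 1:sleenoi {R,V}; 2:kizobre {R}; 3:laathia {R}; 4:sleenoi {R,V}; 5:laathia {R}; 6:sleenoi {R,V}; 7:zroucheil {V}; 8:zroucheil {V}.
Rule 4 cannot be satisfied by any choice of tags from the lexicon.
So there is no consistent tagging.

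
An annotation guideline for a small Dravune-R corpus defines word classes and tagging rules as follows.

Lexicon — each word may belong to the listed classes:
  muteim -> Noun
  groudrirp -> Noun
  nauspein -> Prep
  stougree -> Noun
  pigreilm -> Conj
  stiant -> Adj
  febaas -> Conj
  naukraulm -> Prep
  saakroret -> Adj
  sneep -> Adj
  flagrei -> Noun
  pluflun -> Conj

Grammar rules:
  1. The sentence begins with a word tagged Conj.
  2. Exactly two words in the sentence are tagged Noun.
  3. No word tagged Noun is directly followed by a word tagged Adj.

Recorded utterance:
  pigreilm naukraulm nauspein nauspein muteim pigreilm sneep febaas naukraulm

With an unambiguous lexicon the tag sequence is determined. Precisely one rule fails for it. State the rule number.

Fixed tagging: Conj Prep Prep Prep Noun Conj Adj Conj Prep.
Checking each rule: R1 holds, R2 violated, R3 holds.
Only rule 2 fails.

2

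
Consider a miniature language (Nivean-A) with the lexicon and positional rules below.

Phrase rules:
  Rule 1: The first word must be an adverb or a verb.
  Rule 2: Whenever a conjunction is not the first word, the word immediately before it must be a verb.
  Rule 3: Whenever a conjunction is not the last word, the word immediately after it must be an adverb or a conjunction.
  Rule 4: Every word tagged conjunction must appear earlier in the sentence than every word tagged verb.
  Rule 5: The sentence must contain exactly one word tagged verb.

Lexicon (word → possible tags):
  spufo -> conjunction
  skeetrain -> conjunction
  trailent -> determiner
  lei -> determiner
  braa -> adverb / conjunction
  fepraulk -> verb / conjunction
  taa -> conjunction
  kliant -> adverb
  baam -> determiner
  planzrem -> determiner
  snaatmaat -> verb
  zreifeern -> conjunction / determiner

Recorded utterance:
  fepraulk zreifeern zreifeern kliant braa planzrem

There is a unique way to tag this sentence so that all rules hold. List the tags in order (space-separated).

verb determiner determiner adverb adverb determiner

Candidates per position — 1:fepraulk {verb,conjunction}; 2:zreifeern {conjunction,determiner}; 3:zreifeern {conjunction,determiner}; 4:kliant {adverb}; 5:braa {adverb,conjunction}; 6:planzrem {determiner}.
Position 1: conjunction is ruled out by rule 1; that leaves verb.
Position 2: conjunction is ruled out by rule 4; that leaves determiner.
Position 3: conjunction is ruled out by rule 2; that leaves determiner.
Position 5: conjunction is ruled out by rule 2; that leaves adverb.
The unique satisfying tagging is: verb determiner determiner adverb adverb determiner.
Check: rule 1 ✓; rule 2 ✓; rule 3 ✓; rule 4 ✓; rule 5 ✓.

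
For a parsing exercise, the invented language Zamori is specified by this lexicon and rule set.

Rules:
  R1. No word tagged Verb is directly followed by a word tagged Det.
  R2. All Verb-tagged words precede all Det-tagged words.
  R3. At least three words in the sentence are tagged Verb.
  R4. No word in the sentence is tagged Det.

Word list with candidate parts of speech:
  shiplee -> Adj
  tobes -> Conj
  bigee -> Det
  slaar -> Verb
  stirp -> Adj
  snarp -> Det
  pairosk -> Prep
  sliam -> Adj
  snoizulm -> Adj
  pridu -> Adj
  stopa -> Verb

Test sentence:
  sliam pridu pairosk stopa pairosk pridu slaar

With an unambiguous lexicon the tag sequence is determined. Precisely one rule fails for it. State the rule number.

3

Fixed tagging: Adj Adj Prep Verb Prep Adj Verb.
Rule check: R1 ✓, R2 ✓, R3 ✗, R4 ✓.
Only rule 3 fails.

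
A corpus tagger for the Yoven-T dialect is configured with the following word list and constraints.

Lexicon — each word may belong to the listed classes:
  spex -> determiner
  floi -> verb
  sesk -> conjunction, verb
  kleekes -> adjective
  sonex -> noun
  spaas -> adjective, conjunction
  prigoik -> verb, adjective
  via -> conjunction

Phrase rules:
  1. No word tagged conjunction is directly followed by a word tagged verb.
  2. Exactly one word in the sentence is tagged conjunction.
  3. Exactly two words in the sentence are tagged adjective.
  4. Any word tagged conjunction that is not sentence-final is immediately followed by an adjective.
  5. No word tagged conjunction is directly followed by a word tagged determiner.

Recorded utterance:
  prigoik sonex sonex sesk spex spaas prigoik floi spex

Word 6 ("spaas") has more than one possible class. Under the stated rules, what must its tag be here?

Candidates per position — 1:prigoik {verb,adjective}; 2:sonex {noun}; 3:sonex {noun}; 4:sesk {conjunction,verb}; 5:spex {determiner}; 6:spaas {adjective,conjunction}; 7:prigoik {verb,adjective}; 8:floi {verb}; 9:spex {determiner}.
Position 4: conjunction is ruled out by rule 4; that leaves verb.
Position 6: adjective is ruled out by rule 2; that leaves conjunction.
Position 7: verb is ruled out by rule 1; that leaves adjective.
Position 1: verb is ruled out by rule 3; that leaves adjective.
The only consistent sequence is: adjective noun noun verb determiner conjunction adjective verb determiner.
Check: rule 1 satisfied; rule 2 satisfied; rule 3 satisfied; rule 4 satisfied; rule 5 satisfied.

conjunction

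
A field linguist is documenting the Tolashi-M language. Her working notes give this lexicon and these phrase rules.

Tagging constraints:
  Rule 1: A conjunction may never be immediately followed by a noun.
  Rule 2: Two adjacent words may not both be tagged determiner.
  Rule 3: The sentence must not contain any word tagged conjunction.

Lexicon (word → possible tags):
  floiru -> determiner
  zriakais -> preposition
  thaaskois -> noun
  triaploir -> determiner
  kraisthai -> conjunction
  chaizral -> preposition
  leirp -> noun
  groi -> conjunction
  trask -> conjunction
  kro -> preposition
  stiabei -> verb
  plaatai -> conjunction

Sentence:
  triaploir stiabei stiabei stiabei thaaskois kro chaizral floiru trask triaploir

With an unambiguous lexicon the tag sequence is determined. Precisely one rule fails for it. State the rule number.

Fixed tagging: determiner verb verb verb noun preposition preposition determiner conjunction determiner.
Checking each rule: R1 ok, R2 ok, R3 fails.
Only rule 3 fails.

3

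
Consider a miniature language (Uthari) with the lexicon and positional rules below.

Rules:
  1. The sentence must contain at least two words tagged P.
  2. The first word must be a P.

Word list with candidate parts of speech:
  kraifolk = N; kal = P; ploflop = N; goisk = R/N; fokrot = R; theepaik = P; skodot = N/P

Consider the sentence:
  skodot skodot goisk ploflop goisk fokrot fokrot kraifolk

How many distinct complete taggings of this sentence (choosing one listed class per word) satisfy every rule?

4

Candidates per position — 1:skodot {N,P}; 2:skodot {N,P}; 3:goisk {R,N}; 4:ploflop {N}; 5:goisk {R,N}; 6:fokrot {R}; 7:fokrot {R}; 8:kraifolk {N}.
There are 16 candidate sequences in total.
The sequences that satisfy every rule: P P R N R R R N; P P R N N R R N; P P N N R R R N; P P N N N R R N.
Count = 4.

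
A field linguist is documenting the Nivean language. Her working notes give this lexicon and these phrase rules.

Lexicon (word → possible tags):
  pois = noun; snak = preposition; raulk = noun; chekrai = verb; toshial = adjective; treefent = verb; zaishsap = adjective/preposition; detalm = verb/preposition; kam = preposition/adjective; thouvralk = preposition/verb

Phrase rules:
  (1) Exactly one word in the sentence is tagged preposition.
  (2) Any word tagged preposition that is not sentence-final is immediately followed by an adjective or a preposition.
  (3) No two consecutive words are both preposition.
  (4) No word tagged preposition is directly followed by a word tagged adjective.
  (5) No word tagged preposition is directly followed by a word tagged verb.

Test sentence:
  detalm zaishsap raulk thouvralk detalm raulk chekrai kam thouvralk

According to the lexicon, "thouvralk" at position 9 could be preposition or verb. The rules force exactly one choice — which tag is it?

preposition

Candidates per position — 1:detalm {verb,preposition}; 2:zaishsap {adjective,preposition}; 3:raulk {noun}; 4:thouvralk {preposition,verb}; 5:detalm {verb,preposition}; 6:raulk {noun}; 7:chekrai {verb}; 8:kam {preposition,adjective}; 9:thouvralk {preposition,verb}.
Word 2 cannot be preposition — rule 2 would then fail for every completion. It is adjective.
Word 4 cannot be preposition — rule 2 would then fail for every completion. It is verb.
Word 5 cannot be preposition — rule 2 would then fail for every completion. It is verb.
Word 1 cannot be preposition — rule 4 would then fail for every completion. It is verb.
Position 9: the remaining choice is settled jointly with positions 8 — only preposition at position 9 is part of a tagging that satisfies every rule.
The only consistent sequence is: verb adjective noun verb verb noun verb adjective preposition.
Checking: rule 1 satisfied; rule 2 satisfied; rule 3 satisfied; rule 4 satisfied; rule 5 satisfied.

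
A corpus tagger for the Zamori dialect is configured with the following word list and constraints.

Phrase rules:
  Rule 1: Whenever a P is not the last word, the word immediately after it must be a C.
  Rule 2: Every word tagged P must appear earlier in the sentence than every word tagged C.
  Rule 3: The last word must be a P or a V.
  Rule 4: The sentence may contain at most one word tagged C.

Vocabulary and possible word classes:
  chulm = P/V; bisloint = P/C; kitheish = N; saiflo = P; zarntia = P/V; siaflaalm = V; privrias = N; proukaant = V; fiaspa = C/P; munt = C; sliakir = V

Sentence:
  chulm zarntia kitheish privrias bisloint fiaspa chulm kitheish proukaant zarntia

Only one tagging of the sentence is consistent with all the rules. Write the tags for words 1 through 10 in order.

V V N N P C V N V V

Candidates per position — 1:chulm {P,V}; 2:zarntia {P,V}; 3:kitheish {N}; 4:privrias {N}; 5:bisloint {P,C}; 6:fiaspa {C,P}; 7:chulm {P,V}; 8:kitheish {N}; 9:proukaant {V}; 10:zarntia {P,V}.
At position 1, choosing P makes rule 1 impossible to satisfy; hence V.
At position 2, choosing P makes rule 1 impossible to satisfy; hence V.
At position 6, choosing P makes rule 1 impossible to satisfy; hence C.
At position 7, choosing P makes rule 1 impossible to satisfy; hence V.
At position 10, choosing P makes rule 2 impossible to satisfy; hence V.
At position 5, choosing C makes rule 4 impossible to satisfy; hence P.
That leaves exactly one tagging: V V N N P C V N V V.
Rule-by-rule: rule 1 ✓; rule 2 ✓; rule 3 ✓; rule 4 ✓.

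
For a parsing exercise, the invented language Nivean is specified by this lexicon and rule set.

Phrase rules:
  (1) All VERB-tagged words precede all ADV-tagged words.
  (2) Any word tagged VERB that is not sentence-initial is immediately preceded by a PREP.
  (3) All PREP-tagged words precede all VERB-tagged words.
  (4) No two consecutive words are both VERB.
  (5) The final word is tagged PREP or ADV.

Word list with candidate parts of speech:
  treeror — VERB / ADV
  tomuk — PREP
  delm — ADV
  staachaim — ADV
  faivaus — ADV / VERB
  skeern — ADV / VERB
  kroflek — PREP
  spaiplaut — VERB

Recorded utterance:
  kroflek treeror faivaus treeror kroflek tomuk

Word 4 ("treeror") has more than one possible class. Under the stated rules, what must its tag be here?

ADV

Candidates per position — 1:kroflek {PREP}; 2:treeror {VERB,ADV}; 3:faivaus {ADV,VERB}; 4:treeror {VERB,ADV}; 5:kroflek {PREP}; 6:tomuk {PREP}.
At position 2, choosing VERB makes rule 3 impossible to satisfy; hence ADV.
At position 3, choosing VERB makes rule 1 impossible to satisfy; hence ADV.
At position 4, choosing VERB makes rule 1 impossible to satisfy; hence ADV.
That leaves exactly one tagging: PREP ADV ADV ADV PREP PREP.
Checking: rule 1 holds; rule 2 holds; rule 3 holds; rule 4 holds; rule 5 holds.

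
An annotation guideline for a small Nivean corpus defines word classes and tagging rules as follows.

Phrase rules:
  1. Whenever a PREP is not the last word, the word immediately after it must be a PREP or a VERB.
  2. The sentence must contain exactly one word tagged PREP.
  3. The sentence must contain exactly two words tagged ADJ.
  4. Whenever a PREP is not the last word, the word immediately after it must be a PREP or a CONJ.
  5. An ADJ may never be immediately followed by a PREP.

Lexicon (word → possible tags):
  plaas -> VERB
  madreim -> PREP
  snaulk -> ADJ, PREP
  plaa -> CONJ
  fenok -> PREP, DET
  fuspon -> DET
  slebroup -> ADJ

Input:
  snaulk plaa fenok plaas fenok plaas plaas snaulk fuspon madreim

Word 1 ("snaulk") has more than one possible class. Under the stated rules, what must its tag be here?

Candidates per position — 1:snaulk {ADJ,PREP}; 2:plaa {CONJ}; 3:fenok {PREP,DET}; 4:plaas {VERB}; 5:fenok {PREP,DET}; 6:plaas {VERB}; 7:plaas {VERB}; 8:snaulk {ADJ,PREP}; 9:fuspon {DET}; 10:madreim {PREP}.
Position 1: tagging it PREP would leave rule 1 unsatisfiable, so it must be ADJ.
Position 3: tagging it PREP would leave rule 2 unsatisfiable, so it must be DET.
Position 5: tagging it PREP would leave rule 2 unsatisfiable, so it must be DET.
Position 8: tagging it PREP would leave rule 1 unsatisfiable, so it must be ADJ.
So the tagging must be: ADJ CONJ DET VERB DET VERB VERB ADJ DET PREP.
Verifying each rule — rule 1 satisfied; rule 2 satisfied; rule 3 satisfied; rule 4 satisfied; rule 5 satisfied.

ADJ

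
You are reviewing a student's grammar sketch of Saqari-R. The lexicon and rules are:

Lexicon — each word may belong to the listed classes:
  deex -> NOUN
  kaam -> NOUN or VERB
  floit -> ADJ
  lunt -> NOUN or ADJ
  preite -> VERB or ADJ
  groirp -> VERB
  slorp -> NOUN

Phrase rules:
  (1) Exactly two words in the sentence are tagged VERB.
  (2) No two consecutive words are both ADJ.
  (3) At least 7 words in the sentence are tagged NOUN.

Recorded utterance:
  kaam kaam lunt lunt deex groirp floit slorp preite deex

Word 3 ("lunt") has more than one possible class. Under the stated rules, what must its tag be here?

NOUN

Candidates per position — 1:kaam {NOUN,VERB}; 2:kaam {NOUN,VERB}; 3:lunt {NOUN,ADJ}; 4:lunt {NOUN,ADJ}; 5:deex {NOUN}; 6:groirp {VERB}; 7:floit {ADJ}; 8:slorp {NOUN}; 9:preite {VERB,ADJ}; 10:deex {NOUN}.
At position 1, choosing VERB makes rule 3 impossible to satisfy; hence NOUN.
At position 2, choosing VERB makes rule 3 impossible to satisfy; hence NOUN.
At position 3, choosing ADJ makes rule 3 impossible to satisfy; hence NOUN.
At position 4, choosing ADJ makes rule 3 impossible to satisfy; hence NOUN.
At position 9, choosing ADJ makes rule 1 impossible to satisfy; hence VERB.
So the tagging must be: NOUN NOUN NOUN NOUN NOUN VERB ADJ NOUN VERB NOUN.
Rule-by-rule: rule 1 ok; rule 2 ok; rule 3 ok.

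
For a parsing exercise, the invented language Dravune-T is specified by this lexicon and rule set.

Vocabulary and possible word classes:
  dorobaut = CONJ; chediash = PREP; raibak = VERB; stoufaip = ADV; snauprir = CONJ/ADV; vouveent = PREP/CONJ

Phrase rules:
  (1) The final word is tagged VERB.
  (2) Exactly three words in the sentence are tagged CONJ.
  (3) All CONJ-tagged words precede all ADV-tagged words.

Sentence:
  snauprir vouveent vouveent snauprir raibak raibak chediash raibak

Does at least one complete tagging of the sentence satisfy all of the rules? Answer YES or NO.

Candidates per position — 1:snauprir {CONJ,ADV}; 2:vouveent {PREP,CONJ}; 3:vouveent {PREP,CONJ}; 4:snauprir {CONJ,ADV}; 5:raibak {VERB}; 6:raibak {VERB}; 7:chediash {PREP}; 8:raibak {VERB}.
One satisfying assignment: CONJ PREP CONJ CONJ VERB VERB PREP VERB.
Verifying each rule — rule 1 satisfied; rule 2 satisfied; rule 3 satisfied.

YES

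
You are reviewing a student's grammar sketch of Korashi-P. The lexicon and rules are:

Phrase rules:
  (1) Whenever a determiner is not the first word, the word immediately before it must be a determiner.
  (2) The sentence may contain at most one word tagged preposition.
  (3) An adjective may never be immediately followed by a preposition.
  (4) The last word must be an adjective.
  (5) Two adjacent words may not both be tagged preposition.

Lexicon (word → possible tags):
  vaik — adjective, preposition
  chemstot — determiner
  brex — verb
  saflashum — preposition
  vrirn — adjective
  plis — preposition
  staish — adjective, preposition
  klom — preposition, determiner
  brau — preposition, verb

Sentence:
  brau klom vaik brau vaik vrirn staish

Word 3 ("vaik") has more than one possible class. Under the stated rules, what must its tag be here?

adjective

Candidates per position — 1:brau {preposition,verb}; 2:klom {preposition,determiner}; 3:vaik {adjective,preposition}; 4:brau {preposition,verb}; 5:vaik {adjective,preposition}; 6:vrirn {adjective}; 7:staish {adjective,preposition}.
At position 2, choosing determiner makes rule 1 impossible to satisfy; hence preposition.
At position 3, choosing preposition makes rule 2 impossible to satisfy; hence adjective.
At position 4, choosing preposition makes rule 2 impossible to satisfy; hence verb.
At position 5, choosing preposition makes rule 2 impossible to satisfy; hence adjective.
At position 7, choosing preposition makes rule 2 impossible to satisfy; hence adjective.
At position 1, choosing preposition makes rule 2 impossible to satisfy; hence verb.
The only consistent sequence is: verb preposition adjective verb adjective adjective adjective.
Check: rule 1 ✓; rule 2 ✓; rule 3 ✓; rule 4 ✓; rule 5 ✓.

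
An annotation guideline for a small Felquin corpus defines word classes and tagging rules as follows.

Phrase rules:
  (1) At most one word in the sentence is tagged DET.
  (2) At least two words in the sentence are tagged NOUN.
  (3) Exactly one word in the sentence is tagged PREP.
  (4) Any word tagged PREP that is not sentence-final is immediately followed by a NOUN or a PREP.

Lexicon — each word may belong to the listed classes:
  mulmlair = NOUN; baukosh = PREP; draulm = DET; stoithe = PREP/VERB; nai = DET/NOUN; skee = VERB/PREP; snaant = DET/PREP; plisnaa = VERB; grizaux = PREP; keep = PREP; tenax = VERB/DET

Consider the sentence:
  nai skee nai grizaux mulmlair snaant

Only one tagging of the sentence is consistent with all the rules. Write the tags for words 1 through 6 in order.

Candidates per position — 1:nai {DET,NOUN}; 2:skee {VERB,PREP}; 3:nai {DET,NOUN}; 4:grizaux {PREP}; 5:mulmlair {NOUN}; 6:snaant {DET,PREP}.
If word 2 were PREP, no tagging could satisfy rule 3; so word 2 is VERB.
If word 6 were PREP, no tagging could satisfy rule 3; so word 6 is DET.
If word 1 were DET, no tagging could satisfy rule 1; so word 1 is NOUN.
If word 3 were DET, no tagging could satisfy rule 1; so word 3 is NOUN.
That leaves exactly one tagging: NOUN VERB NOUN PREP NOUN DET.
Checking: rule 1 holds; rule 2 holds; rule 3 holds; rule 4 holds.

NOUN VERB NOUN PREP NOUN DET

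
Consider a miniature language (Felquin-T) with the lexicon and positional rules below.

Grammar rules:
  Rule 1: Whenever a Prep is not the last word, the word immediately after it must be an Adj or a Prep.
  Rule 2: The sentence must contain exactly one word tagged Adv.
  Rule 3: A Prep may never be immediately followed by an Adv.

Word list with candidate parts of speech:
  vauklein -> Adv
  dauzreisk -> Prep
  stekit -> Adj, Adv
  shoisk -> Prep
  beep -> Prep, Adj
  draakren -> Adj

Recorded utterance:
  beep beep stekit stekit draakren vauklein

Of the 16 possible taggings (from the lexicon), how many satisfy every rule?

Candidates per position — 1:beep {Prep,Adj}; 2:beep {Prep,Adj}; 3:stekit {Adj,Adv}; 4:stekit {Adj,Adv}; 5:draakren {Adj}; 6:vauklein {Adv}.
There are 16 candidate sequences in total.
The sequences that satisfy every rule: Prep Prep Adj Adj Adj Adv; Prep Adj Adj Adj Adj Adv; Adj Prep Adj Adj Adj Adv; Adj Adj Adj Adj Adj Adv.
Count = 4.

4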